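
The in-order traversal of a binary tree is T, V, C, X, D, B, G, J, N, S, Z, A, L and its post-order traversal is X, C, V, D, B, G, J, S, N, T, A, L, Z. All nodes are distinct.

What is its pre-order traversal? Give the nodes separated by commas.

The last element of post-order is the root; it splits in-order into left and right subtrees.
Root Z: left subtree has 10 nodes {T, V, C, X, D, B, G, J, N, S}, right has 2 {A, L}.
  Root T: left subtree has 0 nodes { }, right has 9 {V, C, X, D, B, G, J, N, S}.
    Root N: left subtree has 7 nodes {V, C, X, D, B, G, J}, right has 1 {S}.
      Root J: left subtree has 6 nodes {V, C, X, D, B, G}, right has 0 { }.
        Root G: left subtree has 5 nodes {V, C, X, D, B}, right has 0 { }.
          Root B: left subtree has 4 nodes {V, C, X, D}, right has 0 { }.
            Root D: left subtree has 3 nodes {V, C, X}, right has 0 { }.
              Root V: left subtree has 0 nodes { }, right has 2 {C, X}.
                Root C: left subtree has 0 nodes { }, right has 1 {X}.
  Root L: left subtree has 1 node {A}, right has 0 { }.

Z, T, N, J, G, B, D, V, C, X, S, L, A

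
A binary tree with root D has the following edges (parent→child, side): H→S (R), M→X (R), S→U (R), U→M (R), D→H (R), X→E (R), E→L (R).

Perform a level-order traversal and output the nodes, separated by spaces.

D H S U M X E L

Level-order visits nodes level by level from the root, left to right within each level.
Level 0: D
Level 1: H
Level 2: S
Level 3: U
Level 4: M
Level 5: X
Level 6: E
Level 7: L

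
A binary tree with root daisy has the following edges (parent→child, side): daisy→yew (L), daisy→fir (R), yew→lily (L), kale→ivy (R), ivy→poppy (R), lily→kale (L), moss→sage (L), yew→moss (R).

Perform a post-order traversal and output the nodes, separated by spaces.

poppy ivy kale lily sage moss yew fir daisy

Post-order visits the left subtree, then the right subtree, then the node.
At daisy: go left to yew.
  At yew: go left to lily.
    At lily: go left to kale.
      At kale: no left child.
      At kale: go right to ivy.
        At ivy: no left child.
        At ivy: go right to poppy.
          poppy is a leaf — visit poppy.
        Visit ivy.
      Visit kale.
    At lily: no right child.
    Visit lily.
  At yew: go right to moss.
    At moss: go left to sage.
      sage is a leaf — visit sage.
    At moss: no right child.
    Visit moss.
  Visit yew.
At daisy: go right to fir.
  fir is a leaf — visit fir.
Visit daisy.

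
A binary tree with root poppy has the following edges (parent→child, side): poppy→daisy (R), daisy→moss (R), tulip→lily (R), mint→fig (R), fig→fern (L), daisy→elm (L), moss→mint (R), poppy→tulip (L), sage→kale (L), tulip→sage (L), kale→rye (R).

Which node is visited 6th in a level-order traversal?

elm

Level-order visits nodes level by level from the root, left to right within each level.
Level 0: poppy
Level 1: tulip, daisy
Level 2: sage, lily, elm, moss
Level 3: kale, mint
Level 4: rye, fig
Level 5: fern
Full level-order sequence: poppy, tulip, daisy, sage, lily, elm, moss, kale, mint, rye, fig, fern.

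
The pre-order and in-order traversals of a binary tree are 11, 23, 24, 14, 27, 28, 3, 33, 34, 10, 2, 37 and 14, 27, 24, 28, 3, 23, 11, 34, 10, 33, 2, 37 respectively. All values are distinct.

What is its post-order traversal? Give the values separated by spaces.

The first element of pre-order is the root; it splits in-order into left and right subtrees.
Root 11: left subtree has 6 nodes {14, 27, 24, 28, 3, 23}, right has 5 {34, 10, 33, 2, 37}.
  Root 23: left subtree has 5 nodes {14, 27, 24, 28, 3}, right has 0 { }.
    Root 24: left subtree has 2 nodes {14, 27}, right has 2 {28, 3}.
      Root 14: left subtree has 0 nodes { }, right has 1 {27}.
      Root 28: left subtree has 0 nodes { }, right has 1 {3}.
  Root 33: left subtree has 2 nodes {34, 10}, right has 2 {2, 37}.
    Root 34: left subtree has 0 nodes { }, right has 1 {10}.
    Root 2: left subtree has 0 nodes { }, right has 1 {37}.

27 14 3 28 24 23 10 34 37 2 33 11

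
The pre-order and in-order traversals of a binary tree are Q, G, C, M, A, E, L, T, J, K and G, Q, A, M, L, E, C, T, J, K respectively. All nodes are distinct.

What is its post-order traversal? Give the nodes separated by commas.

The first element of pre-order is the root; it splits in-order into left and right subtrees.
Root Q: left subtree has 1 node {G}, right has 8 {A, M, L, E, C, T, J, K}.
  Root C: left subtree has 4 nodes {A, M, L, E}, right has 3 {T, J, K}.
    Root M: left subtree has 1 node {A}, right has 2 {L, E}.
      Root E: left subtree has 1 node {L}, right has 0 { }.
    Root T: left subtree has 0 nodes { }, right has 2 {J, K}.
      Root J: left subtree has 0 nodes { }, right has 1 {K}.

G, A, L, E, M, K, J, T, C, Q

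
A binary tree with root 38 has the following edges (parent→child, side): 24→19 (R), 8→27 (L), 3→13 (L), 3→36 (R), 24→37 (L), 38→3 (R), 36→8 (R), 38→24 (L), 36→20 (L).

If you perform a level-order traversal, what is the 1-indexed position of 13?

Level-order visits nodes level by level from the root, left to right within each level.
Level 0: 38
Level 1: 24, 3
Level 2: 37, 19, 13, 36
Level 3: 20, 8
Level 4: 27
Full level-order sequence: 38, 24, 3, 37, 19, 13, 36, 20, 8, 27.

6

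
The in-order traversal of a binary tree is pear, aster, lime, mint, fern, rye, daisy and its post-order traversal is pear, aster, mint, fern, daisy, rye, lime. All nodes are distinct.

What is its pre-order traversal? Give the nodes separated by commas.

lime, aster, pear, rye, fern, mint, daisy

The last element of post-order is the root; it splits in-order into left and right subtrees.
Root lime: left subtree has 2 nodes {pear, aster}, right has 4 {mint, fern, rye, daisy}.
  Root aster: left subtree has 1 node {pear}, right has 0 { }.
  Root rye: left subtree has 2 nodes {mint, fern}, right has 1 {daisy}.
    Root fern: left subtree has 1 node {mint}, right has 0 { }.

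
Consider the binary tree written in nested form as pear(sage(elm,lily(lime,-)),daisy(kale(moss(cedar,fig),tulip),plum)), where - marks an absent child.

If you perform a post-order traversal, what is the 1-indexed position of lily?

3

Post-order visits the left subtree, then the right subtree, then the node.
At pear: go left to sage.
  At sage: go left to elm.
    elm is a leaf — visit elm.
  At sage: go right to lily.
    At lily: go left to lime.
      lime is a leaf — visit lime.
    At lily: no right child.
    Visit lily.
  Visit sage.
At pear: go right to daisy.
  At daisy: go left to kale.
    At kale: go left to moss.
      At moss: go left to cedar.
        cedar is a leaf — visit cedar.
      At moss: go right to fig.
        fig is a leaf — visit fig.
      Visit moss.
    At kale: go right to tulip.
      tulip is a leaf — visit tulip.
    Visit kale.
  At daisy: go right to plum.
    plum is a leaf — visit plum.
  Visit daisy.
Visit pear.
Full post-order sequence: elm, lime, lily, sage, cedar, fig, moss, tulip, kale, plum, daisy, pear.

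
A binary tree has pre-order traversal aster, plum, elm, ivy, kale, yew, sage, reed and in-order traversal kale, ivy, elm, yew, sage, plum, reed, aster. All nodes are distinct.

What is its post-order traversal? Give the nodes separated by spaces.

kale ivy sage yew elm reed plum aster

The first element of pre-order is the root; it splits in-order into left and right subtrees.
Root aster: left subtree has 7 nodes {kale, ivy, elm, yew, sage, plum, reed}, right has 0 { }.
  Root plum: left subtree has 5 nodes {kale, ivy, elm, yew, sage}, right has 1 {reed}.
    Root elm: left subtree has 2 nodes {kale, ivy}, right has 2 {yew, sage}.
      Root ivy: left subtree has 1 node {kale}, right has 0 { }.
      Root yew: left subtree has 0 nodes { }, right has 1 {sage}.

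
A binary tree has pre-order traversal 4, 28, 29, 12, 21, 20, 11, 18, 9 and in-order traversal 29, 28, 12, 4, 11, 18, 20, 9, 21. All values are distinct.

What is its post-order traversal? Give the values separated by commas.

The first element of pre-order is the root; it splits in-order into left and right subtrees.
Root 4: left subtree has 3 nodes {29, 28, 12}, right has 5 {11, 18, 20, 9, 21}.
  Root 28: left subtree has 1 node {29}, right has 1 {12}.
  Root 21: left subtree has 4 nodes {11, 18, 20, 9}, right has 0 { }.
    Root 20: left subtree has 2 nodes {11, 18}, right has 1 {9}.
      Root 11: left subtree has 0 nodes { }, right has 1 {18}.

29, 12, 28, 18, 11, 9, 20, 21, 4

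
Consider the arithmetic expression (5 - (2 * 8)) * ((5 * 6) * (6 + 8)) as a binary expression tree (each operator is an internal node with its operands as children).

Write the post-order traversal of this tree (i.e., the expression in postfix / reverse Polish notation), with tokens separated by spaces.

5 2 8 * - 5 6 * 6 8 + * *

Post-order on an expression tree gives postfix notation: for each operator, emit left operand, right operand, then the operator.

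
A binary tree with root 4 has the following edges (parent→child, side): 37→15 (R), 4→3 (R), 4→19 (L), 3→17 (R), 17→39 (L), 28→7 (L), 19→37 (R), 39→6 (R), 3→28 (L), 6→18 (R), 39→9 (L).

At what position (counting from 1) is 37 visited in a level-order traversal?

4

Level-order visits nodes level by level from the root, left to right within each level.
Level 0: 4
Level 1: 19, 3
Level 2: 37, 28, 17
Level 3: 15, 7, 39
Level 4: 9, 6
Level 5: 18
Full level-order sequence: 4, 19, 3, 37, 28, 17, 15, 7, 39, 9, 6, 18.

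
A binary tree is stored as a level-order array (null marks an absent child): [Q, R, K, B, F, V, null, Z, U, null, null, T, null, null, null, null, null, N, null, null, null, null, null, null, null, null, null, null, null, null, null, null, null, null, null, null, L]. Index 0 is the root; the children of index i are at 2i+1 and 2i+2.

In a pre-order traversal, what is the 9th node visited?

Pre-order visits the node, then its left subtree, then its right subtree.
Visit Q.
At Q: go left to R.
  Visit R.
  At R: go left to B.
    Visit B.
    At B: go left to Z.
      Z is a leaf — visit Z.
    At B: go right to U.
      Visit U.
      At U: go left to N.
        Visit N.
        At N: no left child.
        At N: go right to L.
          L is a leaf — visit L.
      At U: no right child.
  At R: go right to F.
    F is a leaf — visit F.
At Q: go right to K.
  Visit K.
  At K: go left to V.
    Visit V.
    At V: go left to T.
      T is a leaf — visit T.
    At V: no right child.
  At K: no right child.
Full pre-order sequence: Q, R, B, Z, U, N, L, F, K, V, T.

K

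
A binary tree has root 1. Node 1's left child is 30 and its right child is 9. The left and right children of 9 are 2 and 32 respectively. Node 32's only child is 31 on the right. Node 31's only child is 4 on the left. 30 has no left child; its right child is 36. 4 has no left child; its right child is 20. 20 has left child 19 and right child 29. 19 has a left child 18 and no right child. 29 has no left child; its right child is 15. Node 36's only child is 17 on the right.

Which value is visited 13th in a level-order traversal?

18

Level-order visits nodes level by level from the root, left to right within each level.
Level 0: 1
Level 1: 30, 9
Level 2: 36, 2, 32
Level 3: 17, 31
Level 4: 4
Level 5: 20
Level 6: 19, 29
Level 7: 18, 15
Full level-order sequence: 1, 30, 9, 36, 2, 32, 17, 31, 4, 20, 19, 29, 18, 15.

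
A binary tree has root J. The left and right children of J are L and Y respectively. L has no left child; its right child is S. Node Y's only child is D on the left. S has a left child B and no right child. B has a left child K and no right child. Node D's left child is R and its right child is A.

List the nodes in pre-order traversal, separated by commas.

Pre-order visits the node, then its left subtree, then its right subtree.
Visit J.
At J: go left to L.
  Visit L.
  At L: no left child.
  At L: go right to S.
    Visit S.
    At S: go left to B.
      Visit B.
      At B: go left to K.
        K is a leaf — visit K.
      At B: no right child.
    At S: no right child.
At J: go right to Y.
  Visit Y.
  At Y: go left to D.
    Visit D.
    At D: go left to R.
      R is a leaf — visit R.
    At D: go right to A.
      A is a leaf — visit A.
  At Y: no right child.

J, L, S, B, K, Y, D, R, A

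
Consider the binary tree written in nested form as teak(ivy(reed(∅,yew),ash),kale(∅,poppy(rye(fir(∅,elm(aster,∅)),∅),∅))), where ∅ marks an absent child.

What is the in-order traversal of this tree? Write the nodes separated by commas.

reed, yew, ivy, ash, teak, kale, fir, aster, elm, rye, poppy

In-order visits the left subtree, then the node, then the right subtree.
At teak: go left to ivy.
  At ivy: go left to reed.
    At reed: no left child.
    Visit reed.
    At reed: go right to yew.
      yew is a leaf — visit yew.
  Visit ivy.
  At ivy: go right to ash.
    ash is a leaf — visit ash.
Visit teak.
At teak: go right to kale.
  At kale: no left child.
  Visit kale.
  At kale: go right to poppy.
    At poppy: go left to rye.
      At rye: go left to fir.
        At fir: no left child.
        Visit fir.
        At fir: go right to elm.
          At elm: go left to aster.
            aster is a leaf — visit aster.
          Visit elm.
          At elm: no right child.
      Visit rye.
      At rye: no right child.
    Visit poppy.
    At poppy: no right child.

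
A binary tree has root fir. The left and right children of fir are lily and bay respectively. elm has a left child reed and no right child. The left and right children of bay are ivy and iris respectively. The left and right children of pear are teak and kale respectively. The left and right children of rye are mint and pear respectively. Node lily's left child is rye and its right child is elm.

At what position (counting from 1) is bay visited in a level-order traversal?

3

Level-order visits nodes level by level from the root, left to right within each level.
Level 0: fir
Level 1: lily, bay
Level 2: rye, elm, ivy, iris
Level 3: mint, pear, reed
Level 4: teak, kale
Full level-order sequence: fir, lily, bay, rye, elm, ivy, iris, mint, pear, reed, teak, kale.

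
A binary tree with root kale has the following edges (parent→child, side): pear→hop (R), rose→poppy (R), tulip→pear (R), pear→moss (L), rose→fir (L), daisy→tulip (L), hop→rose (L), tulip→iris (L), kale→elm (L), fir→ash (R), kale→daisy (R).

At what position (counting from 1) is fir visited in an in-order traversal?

In-order visits the left subtree, then the node, then the right subtree.
At kale: go left to elm.
  elm is a leaf — visit elm.
Visit kale.
At kale: go right to daisy.
  At daisy: go left to tulip.
    At tulip: go left to iris.
      iris is a leaf — visit iris.
    Visit tulip.
    At tulip: go right to pear.
      At pear: go left to moss.
        moss is a leaf — visit moss.
      Visit pear.
      At pear: go right to hop.
        At hop: go left to rose.
          At rose: go left to fir.
            At fir: no left child.
            Visit fir.
            At fir: go right to ash.
              ash is a leaf — visit ash.
          Visit rose.
          At rose: go right to poppy.
            poppy is a leaf — visit poppy.
        Visit hop.
        At hop: no right child.
  Visit daisy.
  At daisy: no right child.
Full in-order sequence: elm, kale, iris, tulip, moss, pear, fir, ash, rose, poppy, hop, daisy.

7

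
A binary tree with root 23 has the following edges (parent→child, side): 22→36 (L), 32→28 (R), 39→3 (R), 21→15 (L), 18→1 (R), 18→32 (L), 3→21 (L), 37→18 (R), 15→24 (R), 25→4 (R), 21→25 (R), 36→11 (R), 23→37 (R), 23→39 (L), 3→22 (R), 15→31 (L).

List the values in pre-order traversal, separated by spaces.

23 39 3 21 15 31 24 25 4 22 36 11 37 18 32 28 1

Pre-order visits the node, then its left subtree, then its right subtree.
Visit 23.
At 23: go left to 39.
  Visit 39.
  At 39: no left child.
  At 39: go right to 3.
    Visit 3.
    At 3: go left to 21.
      Visit 21.
      At 21: go left to 15.
        Visit 15.
        At 15: go left to 31.
          31 is a leaf — visit 31.
        At 15: go right to 24.
          24 is a leaf — visit 24.
      At 21: go right to 25.
        Visit 25.
        At 25: no left child.
        At 25: go right to 4.
          4 is a leaf — visit 4.
    At 3: go right to 22.
      Visit 22.
      At 22: go left to 36.
        Visit 36.
        At 36: no left child.
        At 36: go right to 11.
          11 is a leaf — visit 11.
      At 22: no right child.
At 23: go right to 37.
  Visit 37.
  At 37: no left child.
  At 37: go right to 18.
    Visit 18.
    At 18: go left to 32.
      Visit 32.
      At 32: no left child.
      At 32: go right to 28.
        28 is a leaf — visit 28.
    At 18: go right to 1.
      1 is a leaf — visit 1.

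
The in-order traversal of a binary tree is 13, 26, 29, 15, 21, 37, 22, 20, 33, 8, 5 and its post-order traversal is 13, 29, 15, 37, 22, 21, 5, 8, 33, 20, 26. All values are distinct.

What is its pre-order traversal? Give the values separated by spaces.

26 13 20 21 15 29 22 37 33 8 5

The last element of post-order is the root; it splits in-order into left and right subtrees.
Root 26: left subtree has 1 node {13}, right has 9 {29, 15, 21, 37, 22, 20, 33, 8, 5}.
  Root 20: left subtree has 5 nodes {29, 15, 21, 37, 22}, right has 3 {33, 8, 5}.
    Root 21: left subtree has 2 nodes {29, 15}, right has 2 {37, 22}.
      Root 15: left subtree has 1 node {29}, right has 0 { }.
      Root 22: left subtree has 1 node {37}, right has 0 { }.
    Root 33: left subtree has 0 nodes { }, right has 2 {8, 5}.
      Root 8: left subtree has 0 nodes { }, right has 1 {5}.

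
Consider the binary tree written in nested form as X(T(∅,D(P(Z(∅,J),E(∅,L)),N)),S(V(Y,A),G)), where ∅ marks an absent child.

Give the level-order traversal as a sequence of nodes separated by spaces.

Level-order visits nodes level by level from the root, left to right within each level.
Level 0: X
Level 1: T, S
Level 2: D, V, G
Level 3: P, N, Y, A
Level 4: Z, E
Level 5: J, L

X T S D V G P N Y A Z E J L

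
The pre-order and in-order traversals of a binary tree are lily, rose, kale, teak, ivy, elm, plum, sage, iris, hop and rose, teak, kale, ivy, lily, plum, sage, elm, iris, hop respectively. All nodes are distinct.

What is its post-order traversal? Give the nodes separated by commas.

The first element of pre-order is the root; it splits in-order into left and right subtrees.
Root lily: left subtree has 4 nodes {rose, teak, kale, ivy}, right has 5 {plum, sage, elm, iris, hop}.
  Root rose: left subtree has 0 nodes { }, right has 3 {teak, kale, ivy}.
    Root kale: left subtree has 1 node {teak}, right has 1 {ivy}.
  Root elm: left subtree has 2 nodes {plum, sage}, right has 2 {iris, hop}.
    Root plum: left subtree has 0 nodes { }, right has 1 {sage}.
    Root iris: left subtree has 0 nodes { }, right has 1 {hop}.

teak, ivy, kale, rose, sage, plum, hop, iris, elm, lily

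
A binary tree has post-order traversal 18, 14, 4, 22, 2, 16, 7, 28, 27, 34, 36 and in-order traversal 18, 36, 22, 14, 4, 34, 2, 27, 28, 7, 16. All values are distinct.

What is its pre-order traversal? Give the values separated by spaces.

The last element of post-order is the root; it splits in-order into left and right subtrees.
Root 36: left subtree has 1 node {18}, right has 9 {22, 14, 4, 34, 2, 27, 28, 7, 16}.
  Root 34: left subtree has 3 nodes {22, 14, 4}, right has 5 {2, 27, 28, 7, 16}.
    Root 22: left subtree has 0 nodes { }, right has 2 {14, 4}.
      Root 4: left subtree has 1 node {14}, right has 0 { }.
    Root 27: left subtree has 1 node {2}, right has 3 {28, 7, 16}.
      Root 28: left subtree has 0 nodes { }, right has 2 {7, 16}.
        Root 7: left subtree has 0 nodes { }, right has 1 {16}.

36 18 34 22 4 14 27 2 28 7 16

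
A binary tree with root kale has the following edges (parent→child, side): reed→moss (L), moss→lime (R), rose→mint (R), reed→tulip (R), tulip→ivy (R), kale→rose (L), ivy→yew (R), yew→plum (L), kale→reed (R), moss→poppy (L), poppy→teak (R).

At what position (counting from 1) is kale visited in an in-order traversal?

3

In-order visits the left subtree, then the node, then the right subtree.
At kale: go left to rose.
  At rose: no left child.
  Visit rose.
  At rose: go right to mint.
    mint is a leaf — visit mint.
Visit kale.
At kale: go right to reed.
  At reed: go left to moss.
    At moss: go left to poppy.
      At poppy: no left child.
      Visit poppy.
      At poppy: go right to teak.
        teak is a leaf — visit teak.
    Visit moss.
    At moss: go right to lime.
      lime is a leaf — visit lime.
  Visit reed.
  At reed: go right to tulip.
    At tulip: no left child.
    Visit tulip.
    At tulip: go right to ivy.
      At ivy: no left child.
      Visit ivy.
      At ivy: go right to yew.
        At yew: go left to plum.
          plum is a leaf — visit plum.
        Visit yew.
        At yew: no right child.
Full in-order sequence: rose, mint, kale, poppy, teak, moss, lime, reed, tulip, ivy, plum, yew.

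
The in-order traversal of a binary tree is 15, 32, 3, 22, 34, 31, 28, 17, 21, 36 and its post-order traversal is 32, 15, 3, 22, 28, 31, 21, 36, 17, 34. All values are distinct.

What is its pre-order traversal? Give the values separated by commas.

The last element of post-order is the root; it splits in-order into left and right subtrees.
Root 34: left subtree has 4 nodes {15, 32, 3, 22}, right has 5 {31, 28, 17, 21, 36}.
  Root 22: left subtree has 3 nodes {15, 32, 3}, right has 0 { }.
    Root 3: left subtree has 2 nodes {15, 32}, right has 0 { }.
      Root 15: left subtree has 0 nodes { }, right has 1 {32}.
  Root 17: left subtree has 2 nodes {31, 28}, right has 2 {21, 36}.
    Root 31: left subtree has 0 nodes { }, right has 1 {28}.
    Root 36: left subtree has 1 node {21}, right has 0 { }.

34, 22, 3, 15, 32, 17, 31, 28, 36, 21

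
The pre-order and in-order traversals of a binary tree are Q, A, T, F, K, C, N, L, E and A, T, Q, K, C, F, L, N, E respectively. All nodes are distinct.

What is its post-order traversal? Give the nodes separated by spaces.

The first element of pre-order is the root; it splits in-order into left and right subtrees.
Root Q: left subtree has 2 nodes {A, T}, right has 6 {K, C, F, L, N, E}.
  Root A: left subtree has 0 nodes { }, right has 1 {T}.
  Root F: left subtree has 2 nodes {K, C}, right has 3 {L, N, E}.
    Root K: left subtree has 0 nodes { }, right has 1 {C}.
    Root N: left subtree has 1 node {L}, right has 1 {E}.

T A C K L E N F Q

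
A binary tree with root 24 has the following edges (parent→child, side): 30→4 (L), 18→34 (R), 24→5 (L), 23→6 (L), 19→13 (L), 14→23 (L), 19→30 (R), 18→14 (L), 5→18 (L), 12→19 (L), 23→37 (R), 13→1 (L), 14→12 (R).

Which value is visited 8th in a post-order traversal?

Post-order visits the left subtree, then the right subtree, then the node.
At 24: go left to 5.
  At 5: go left to 18.
    At 18: go left to 14.
      At 14: go left to 23.
        At 23: go left to 6.
          6 is a leaf — visit 6.
        At 23: go right to 37.
          37 is a leaf — visit 37.
        Visit 23.
      At 14: go right to 12.
        At 12: go left to 19.
          At 19: go left to 13.
            At 13: go left to 1.
              1 is a leaf — visit 1.
            At 13: no right child.
            Visit 13.
          At 19: go right to 30.
            At 30: go left to 4.
              4 is a leaf — visit 4.
            At 30: no right child.
            Visit 30.
          Visit 19.
        At 12: no right child.
        Visit 12.
      Visit 14.
    At 18: go right to 34.
      34 is a leaf — visit 34.
    Visit 18.
  At 5: no right child.
  Visit 5.
At 24: no right child.
Visit 24.
Full post-order sequence: 6, 37, 23, 1, 13, 4, 30, 19, 12, 14, 34, 18, 5, 24.

19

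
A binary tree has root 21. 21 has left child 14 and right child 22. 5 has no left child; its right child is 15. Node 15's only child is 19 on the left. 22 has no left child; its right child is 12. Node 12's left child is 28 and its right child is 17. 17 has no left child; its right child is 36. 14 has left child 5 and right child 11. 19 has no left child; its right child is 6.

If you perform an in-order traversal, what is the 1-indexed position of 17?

11

In-order visits the left subtree, then the node, then the right subtree.
At 21: go left to 14.
  At 14: go left to 5.
    At 5: no left child.
    Visit 5.
    At 5: go right to 15.
      At 15: go left to 19.
        At 19: no left child.
        Visit 19.
        At 19: go right to 6.
          6 is a leaf — visit 6.
      Visit 15.
      At 15: no right child.
  Visit 14.
  At 14: go right to 11.
    11 is a leaf — visit 11.
Visit 21.
At 21: go right to 22.
  At 22: no left child.
  Visit 22.
  At 22: go right to 12.
    At 12: go left to 28.
      28 is a leaf — visit 28.
    Visit 12.
    At 12: go right to 17.
      At 17: no left child.
      Visit 17.
      At 17: go right to 36.
        36 is a leaf — visit 36.
Full in-order sequence: 5, 19, 6, 15, 14, 11, 21, 22, 28, 12, 17, 36.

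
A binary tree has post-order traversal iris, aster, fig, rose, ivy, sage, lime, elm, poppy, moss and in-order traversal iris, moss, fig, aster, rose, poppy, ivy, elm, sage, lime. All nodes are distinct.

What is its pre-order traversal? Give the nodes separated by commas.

The last element of post-order is the root; it splits in-order into left and right subtrees.
Root moss: left subtree has 1 node {iris}, right has 8 {fig, aster, rose, poppy, ivy, elm, sage, lime}.
  Root poppy: left subtree has 3 nodes {fig, aster, rose}, right has 4 {ivy, elm, sage, lime}.
    Root rose: left subtree has 2 nodes {fig, aster}, right has 0 { }.
      Root fig: left subtree has 0 nodes { }, right has 1 {aster}.
    Root elm: left subtree has 1 node {ivy}, right has 2 {sage, lime}.
      Root lime: left subtree has 1 node {sage}, right has 0 { }.

moss, iris, poppy, rose, fig, aster, elm, ivy, lime, sage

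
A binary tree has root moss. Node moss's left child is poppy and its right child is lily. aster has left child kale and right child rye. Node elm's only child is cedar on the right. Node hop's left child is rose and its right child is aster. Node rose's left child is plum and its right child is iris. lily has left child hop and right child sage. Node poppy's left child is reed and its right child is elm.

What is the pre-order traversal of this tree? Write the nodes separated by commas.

Pre-order visits the node, then its left subtree, then its right subtree.
Visit moss.
At moss: go left to poppy.
  Visit poppy.
  At poppy: go left to reed.
    reed is a leaf — visit reed.
  At poppy: go right to elm.
    Visit elm.
    At elm: no left child.
    At elm: go right to cedar.
      cedar is a leaf — visit cedar.
At moss: go right to lily.
  Visit lily.
  At lily: go left to hop.
    Visit hop.
    At hop: go left to rose.
      Visit rose.
      At rose: go left to plum.
        plum is a leaf — visit plum.
      At rose: go right to iris.
        iris is a leaf — visit iris.
    At hop: go right to aster.
      Visit aster.
      At aster: go left to kale.
        kale is a leaf — visit kale.
      At aster: go right to rye.
        rye is a leaf — visit rye.
  At lily: go right to sage.
    sage is a leaf — visit sage.

moss, poppy, reed, elm, cedar, lily, hop, rose, plum, iris, aster, kale, rye, sage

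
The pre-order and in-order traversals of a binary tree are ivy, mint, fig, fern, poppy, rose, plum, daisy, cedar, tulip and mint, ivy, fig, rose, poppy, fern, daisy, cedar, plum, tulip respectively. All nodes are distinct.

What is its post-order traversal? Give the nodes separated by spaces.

mint rose poppy cedar daisy tulip plum fern fig ivy

The first element of pre-order is the root; it splits in-order into left and right subtrees.
Root ivy: left subtree has 1 node {mint}, right has 8 {fig, rose, poppy, fern, daisy, cedar, plum, tulip}.
  Root fig: left subtree has 0 nodes { }, right has 7 {rose, poppy, fern, daisy, cedar, plum, tulip}.
    Root fern: left subtree has 2 nodes {rose, poppy}, right has 4 {daisy, cedar, plum, tulip}.
      Root poppy: left subtree has 1 node {rose}, right has 0 { }.
      Root plum: left subtree has 2 nodes {daisy, cedar}, right has 1 {tulip}.
        Root daisy: left subtree has 0 nodes { }, right has 1 {cedar}.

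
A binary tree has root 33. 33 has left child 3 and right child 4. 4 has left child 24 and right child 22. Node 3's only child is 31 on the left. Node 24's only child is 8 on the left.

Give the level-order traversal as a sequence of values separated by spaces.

33 3 4 31 24 22 8

Level-order visits nodes level by level from the root, left to right within each level.
Level 0: 33
Level 1: 3, 4
Level 2: 31, 24, 22
Level 3: 8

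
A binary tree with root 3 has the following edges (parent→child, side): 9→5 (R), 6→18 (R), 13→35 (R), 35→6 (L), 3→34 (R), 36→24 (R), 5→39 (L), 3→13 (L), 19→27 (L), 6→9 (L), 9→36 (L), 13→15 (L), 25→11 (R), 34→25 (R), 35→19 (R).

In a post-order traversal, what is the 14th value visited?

Post-order visits the left subtree, then the right subtree, then the node.
At 3: go left to 13.
  At 13: go left to 15.
    15 is a leaf — visit 15.
  At 13: go right to 35.
    At 35: go left to 6.
      At 6: go left to 9.
        At 9: go left to 36.
          At 36: no left child.
          At 36: go right to 24.
            24 is a leaf — visit 24.
          Visit 36.
        At 9: go right to 5.
          At 5: go left to 39.
            39 is a leaf — visit 39.
          At 5: no right child.
          Visit 5.
        Visit 9.
      At 6: go right to 18.
        18 is a leaf — visit 18.
      Visit 6.
    At 35: go right to 19.
      At 19: go left to 27.
        27 is a leaf — visit 27.
      At 19: no right child.
      Visit 19.
    Visit 35.
  Visit 13.
At 3: go right to 34.
  At 34: no left child.
  At 34: go right to 25.
    At 25: no left child.
    At 25: go right to 11.
      11 is a leaf — visit 11.
    Visit 25.
  Visit 34.
Visit 3.
Full post-order sequence: 15, 24, 36, 39, 5, 9, 18, 6, 27, 19, 35, 13, 11, 25, 34, 3.

25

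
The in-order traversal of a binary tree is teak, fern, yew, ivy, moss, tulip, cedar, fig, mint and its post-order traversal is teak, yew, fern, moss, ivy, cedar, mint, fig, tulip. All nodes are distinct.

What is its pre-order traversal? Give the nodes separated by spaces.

tulip ivy fern teak yew moss fig cedar mint

The last element of post-order is the root; it splits in-order into left and right subtrees.
Root tulip: left subtree has 5 nodes {teak, fern, yew, ivy, moss}, right has 3 {cedar, fig, mint}.
  Root ivy: left subtree has 3 nodes {teak, fern, yew}, right has 1 {moss}.
    Root fern: left subtree has 1 node {teak}, right has 1 {yew}.
  Root fig: left subtree has 1 node {cedar}, right has 1 {mint}.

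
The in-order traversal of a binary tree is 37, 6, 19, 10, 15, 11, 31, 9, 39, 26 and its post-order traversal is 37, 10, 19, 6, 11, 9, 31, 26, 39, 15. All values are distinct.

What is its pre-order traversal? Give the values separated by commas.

15, 6, 37, 19, 10, 39, 31, 11, 9, 26

The last element of post-order is the root; it splits in-order into left and right subtrees.
Root 15: left subtree has 4 nodes {37, 6, 19, 10}, right has 5 {11, 31, 9, 39, 26}.
  Root 6: left subtree has 1 node {37}, right has 2 {19, 10}.
    Root 19: left subtree has 0 nodes { }, right has 1 {10}.
  Root 39: left subtree has 3 nodes {11, 31, 9}, right has 1 {26}.
    Root 31: left subtree has 1 node {11}, right has 1 {9}.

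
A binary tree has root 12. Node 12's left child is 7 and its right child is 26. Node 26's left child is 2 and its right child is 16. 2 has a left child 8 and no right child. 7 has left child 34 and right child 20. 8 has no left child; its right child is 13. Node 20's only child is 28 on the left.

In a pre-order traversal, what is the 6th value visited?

Pre-order visits the node, then its left subtree, then its right subtree.
Visit 12.
At 12: go left to 7.
  Visit 7.
  At 7: go left to 34.
    34 is a leaf — visit 34.
  At 7: go right to 20.
    Visit 20.
    At 20: go left to 28.
      28 is a leaf — visit 28.
    At 20: no right child.
At 12: go right to 26.
  Visit 26.
  At 26: go left to 2.
    Visit 2.
    At 2: go left to 8.
      Visit 8.
      At 8: no left child.
      At 8: go right to 13.
        13 is a leaf — visit 13.
    At 2: no right child.
  At 26: go right to 16.
    16 is a leaf — visit 16.
Full pre-order sequence: 12, 7, 34, 20, 28, 26, 2, 8, 13, 16.

26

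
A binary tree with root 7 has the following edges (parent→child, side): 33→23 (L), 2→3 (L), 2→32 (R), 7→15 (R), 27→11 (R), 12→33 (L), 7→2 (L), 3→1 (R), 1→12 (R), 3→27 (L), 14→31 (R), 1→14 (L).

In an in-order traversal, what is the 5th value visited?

31

In-order visits the left subtree, then the node, then the right subtree.
At 7: go left to 2.
  At 2: go left to 3.
    At 3: go left to 27.
      At 27: no left child.
      Visit 27.
      At 27: go right to 11.
        11 is a leaf — visit 11.
    Visit 3.
    At 3: go right to 1.
      At 1: go left to 14.
        At 14: no left child.
        Visit 14.
        At 14: go right to 31.
          31 is a leaf — visit 31.
      Visit 1.
      At 1: go right to 12.
        At 12: go left to 33.
          At 33: go left to 23.
            23 is a leaf — visit 23.
          Visit 33.
          At 33: no right child.
        Visit 12.
        At 12: no right child.
  Visit 2.
  At 2: go right to 32.
    32 is a leaf — visit 32.
Visit 7.
At 7: go right to 15.
  15 is a leaf — visit 15.
Full in-order sequence: 27, 11, 3, 14, 31, 1, 23, 33, 12, 2, 32, 7, 15.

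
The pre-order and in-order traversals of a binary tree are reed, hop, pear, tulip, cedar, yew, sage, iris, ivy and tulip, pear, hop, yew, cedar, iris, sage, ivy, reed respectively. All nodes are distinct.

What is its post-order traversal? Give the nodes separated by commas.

tulip, pear, yew, iris, ivy, sage, cedar, hop, reed

The first element of pre-order is the root; it splits in-order into left and right subtrees.
Root reed: left subtree has 8 nodes {tulip, pear, hop, yew, cedar, iris, sage, ivy}, right has 0 { }.
  Root hop: left subtree has 2 nodes {tulip, pear}, right has 5 {yew, cedar, iris, sage, ivy}.
    Root pear: left subtree has 1 node {tulip}, right has 0 { }.
    Root cedar: left subtree has 1 node {yew}, right has 3 {iris, sage, ivy}.
      Root sage: left subtree has 1 node {iris}, right has 1 {ivy}.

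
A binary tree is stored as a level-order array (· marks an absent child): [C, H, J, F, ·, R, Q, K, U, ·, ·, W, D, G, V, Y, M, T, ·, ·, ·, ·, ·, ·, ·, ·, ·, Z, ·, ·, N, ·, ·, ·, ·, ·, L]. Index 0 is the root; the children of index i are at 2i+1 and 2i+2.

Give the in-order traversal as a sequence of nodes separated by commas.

In-order visits the left subtree, then the node, then the right subtree.
At C: go left to H.
  At H: go left to F.
    At F: go left to K.
      At K: go left to Y.
        Y is a leaf — visit Y.
      Visit K.
      At K: go right to M.
        M is a leaf — visit M.
    Visit F.
    At F: go right to U.
      At U: go left to T.
        At T: no left child.
        Visit T.
        At T: go right to L.
          L is a leaf — visit L.
      Visit U.
      At U: no right child.
  Visit H.
  At H: no right child.
Visit C.
At C: go right to J.
  At J: go left to R.
    At R: go left to W.
      W is a leaf — visit W.
    Visit R.
    At R: go right to D.
      D is a leaf — visit D.
  Visit J.
  At J: go right to Q.
    At Q: go left to G.
      At G: go left to Z.
        Z is a leaf — visit Z.
      Visit G.
      At G: no right child.
    Visit Q.
    At Q: go right to V.
      At V: no left child.
      Visit V.
      At V: go right to N.
        N is a leaf — visit N.

Y, K, M, F, T, L, U, H, C, W, R, D, J, Z, G, Q, V, N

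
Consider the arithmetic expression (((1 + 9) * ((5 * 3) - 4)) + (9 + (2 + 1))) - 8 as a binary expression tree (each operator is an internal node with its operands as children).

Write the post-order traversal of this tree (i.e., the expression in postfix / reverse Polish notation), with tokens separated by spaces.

Post-order on an expression tree gives postfix notation: for each operator, emit left operand, right operand, then the operator.

1 9 + 5 3 * 4 - * 9 2 1 + + + 8 -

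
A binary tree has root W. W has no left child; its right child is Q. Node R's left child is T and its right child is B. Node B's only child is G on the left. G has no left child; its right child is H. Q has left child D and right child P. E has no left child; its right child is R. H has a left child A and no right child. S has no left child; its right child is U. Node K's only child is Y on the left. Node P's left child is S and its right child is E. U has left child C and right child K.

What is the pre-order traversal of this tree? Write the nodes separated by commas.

Pre-order visits the node, then its left subtree, then its right subtree.
Visit W.
At W: no left child.
At W: go right to Q.
  Visit Q.
  At Q: go left to D.
    D is a leaf — visit D.
  At Q: go right to P.
    Visit P.
    At P: go left to S.
      Visit S.
      At S: no left child.
      At S: go right to U.
        Visit U.
        At U: go left to C.
          C is a leaf — visit C.
        At U: go right to K.
          Visit K.
          At K: go left to Y.
            Y is a leaf — visit Y.
          At K: no right child.
    At P: go right to E.
      Visit E.
      At E: no left child.
      At E: go right to R.
        Visit R.
        At R: go left to T.
          T is a leaf — visit T.
        At R: go right to B.
          Visit B.
          At B: go left to G.
            Visit G.
            At G: no left child.
            At G: go right to H.
              Visit H.
              At H: go left to A.
                A is a leaf — visit A.
              At H: no right child.
          At B: no right child.

W, Q, D, P, S, U, C, K, Y, E, R, T, B, G, H, A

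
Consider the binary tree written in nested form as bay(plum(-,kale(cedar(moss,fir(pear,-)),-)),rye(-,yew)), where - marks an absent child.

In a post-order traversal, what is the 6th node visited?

Post-order visits the left subtree, then the right subtree, then the node.
At bay: go left to plum.
  At plum: no left child.
  At plum: go right to kale.
    At kale: go left to cedar.
      At cedar: go left to moss.
        moss is a leaf — visit moss.
      At cedar: go right to fir.
        At fir: go left to pear.
          pear is a leaf — visit pear.
        At fir: no right child.
        Visit fir.
      Visit cedar.
    At kale: no right child.
    Visit kale.
  Visit plum.
At bay: go right to rye.
  At rye: no left child.
  At rye: go right to yew.
    yew is a leaf — visit yew.
  Visit rye.
Visit bay.
Full post-order sequence: moss, pear, fir, cedar, kale, plum, yew, rye, bay.

plum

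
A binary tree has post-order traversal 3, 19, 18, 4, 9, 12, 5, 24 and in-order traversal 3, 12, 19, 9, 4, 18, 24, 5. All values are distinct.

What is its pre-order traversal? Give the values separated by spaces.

The last element of post-order is the root; it splits in-order into left and right subtrees.
Root 24: left subtree has 6 nodes {3, 12, 19, 9, 4, 18}, right has 1 {5}.
  Root 12: left subtree has 1 node {3}, right has 4 {19, 9, 4, 18}.
    Root 9: left subtree has 1 node {19}, right has 2 {4, 18}.
      Root 4: left subtree has 0 nodes { }, right has 1 {18}.

24 12 3 9 19 4 18 5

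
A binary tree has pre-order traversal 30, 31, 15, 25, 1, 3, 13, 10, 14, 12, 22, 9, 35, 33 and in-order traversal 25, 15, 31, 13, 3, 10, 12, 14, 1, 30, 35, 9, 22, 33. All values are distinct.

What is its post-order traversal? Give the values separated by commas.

25, 15, 13, 12, 14, 10, 3, 1, 31, 35, 9, 33, 22, 30

The first element of pre-order is the root; it splits in-order into left and right subtrees.
Root 30: left subtree has 9 nodes {25, 15, 31, 13, 3, 10, 12, 14, 1}, right has 4 {35, 9, 22, 33}.
  Root 31: left subtree has 2 nodes {25, 15}, right has 6 {13, 3, 10, 12, 14, 1}.
    Root 15: left subtree has 1 node {25}, right has 0 { }.
    Root 1: left subtree has 5 nodes {13, 3, 10, 12, 14}, right has 0 { }.
      Root 3: left subtree has 1 node {13}, right has 3 {10, 12, 14}.
        Root 10: left subtree has 0 nodes { }, right has 2 {12, 14}.
          Root 14: left subtree has 1 node {12}, right has 0 { }.
  Root 22: left subtree has 2 nodes {35, 9}, right has 1 {33}.
    Root 9: left subtree has 1 node {35}, right has 0 { }.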